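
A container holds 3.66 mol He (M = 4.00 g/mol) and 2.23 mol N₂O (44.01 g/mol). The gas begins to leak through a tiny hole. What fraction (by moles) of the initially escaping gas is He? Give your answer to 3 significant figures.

0.845

Rate_i ∝ x_i/√M_i (Graham's law weighted by mole fraction), so the effusate composition follows n_i/√M_i.
So x_He in the escaping gas = (n_He/√M_He) / Σ(n_i/√M_i)
= (3.66/√4.00) / (3.66/√4.00 + 2.23/√44.01) = 1.830/(1.830 + 0.3361) = 0.845.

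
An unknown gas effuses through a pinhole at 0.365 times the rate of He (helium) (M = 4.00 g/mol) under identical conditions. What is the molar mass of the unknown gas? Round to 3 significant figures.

Since effusion rate ∝ 1/√M, rate_X/rate_He = √(M_He/M_X).
0.365 = √(4.00/M_X)
M_X = 4.00 / 0.365² = 4.00 / 0.1332 = 30.0 g/mol

30.0 g/mol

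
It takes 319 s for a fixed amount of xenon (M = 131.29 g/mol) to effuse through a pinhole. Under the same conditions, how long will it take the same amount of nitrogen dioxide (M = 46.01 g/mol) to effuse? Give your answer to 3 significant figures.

From Graham's law, t_NO₂/t_Xe = √(M_NO₂/M_Xe) = √(46.01/131.29) = √0.3504 = 0.5920.
So the time for NO₂ is 319 × 0.5920 = 189 s.

189 s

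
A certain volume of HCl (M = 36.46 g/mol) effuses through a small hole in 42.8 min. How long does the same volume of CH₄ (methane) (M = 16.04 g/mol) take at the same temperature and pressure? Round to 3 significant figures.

28.4 min

Graham's law gives t_CH₄/t_HCl = √(M_CH₄/M_HCl) = √(16.04/36.46) = √0.4399 = 0.6633.
So the time for CH₄ is 42.8 × 0.6633 = 28.4 min.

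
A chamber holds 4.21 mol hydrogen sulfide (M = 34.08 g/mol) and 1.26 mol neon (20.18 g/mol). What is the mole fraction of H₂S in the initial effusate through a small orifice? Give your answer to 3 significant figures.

0.720

The effusion rate of species i is ∝ p_i/√M_i ∝ n_i/√M_i.
So x_H₂S in the escaping gas = (n_H₂S/√M_H₂S) / Σ(n_i/√M_i)
= (4.21/√34.08) / (4.21/√34.08 + 1.26/√20.18) = 0.7212/(0.7212 + 0.2805) = 0.720.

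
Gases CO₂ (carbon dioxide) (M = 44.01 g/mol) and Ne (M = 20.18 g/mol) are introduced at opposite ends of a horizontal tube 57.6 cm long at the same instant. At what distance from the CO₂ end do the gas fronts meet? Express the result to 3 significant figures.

23.3 cm

Distances travelled in equal time are proportional to diffusion rates, so d_CO₂/d_Ne = √(M_Ne/M_CO₂) = √(20.18/44.01) = 0.6772.
With d_CO₂ + d_Ne = 57.6 cm, d_Ne = 57.6/(1 + 0.6772) = 34.34 cm.
d_CO₂ = 57.6 − 34.34 = 23.3 cm.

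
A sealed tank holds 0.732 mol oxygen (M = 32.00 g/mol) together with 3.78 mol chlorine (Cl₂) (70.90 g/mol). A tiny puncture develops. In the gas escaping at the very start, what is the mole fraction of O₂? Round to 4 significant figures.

0.2238

Each component's effusion rate ∝ (its partial pressure)·(1/√M) ∝ n_i/√M_i.
Mole fraction of O₂ in the effusate = (n_O₂/√M_O₂) / (n_O₂/√M_O₂ + n_Cl₂/√M_Cl₂)
= (0.732/√32.00) / (0.732/√32.00 + 3.78/√70.90) = 0.1294/(0.1294 + 0.4489) = 0.2238.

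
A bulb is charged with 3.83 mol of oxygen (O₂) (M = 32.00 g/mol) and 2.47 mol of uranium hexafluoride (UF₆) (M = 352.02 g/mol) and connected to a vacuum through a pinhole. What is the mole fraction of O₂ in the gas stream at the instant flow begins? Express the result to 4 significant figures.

Effusion rate of each component ∝ n_i/√M_i (partial pressure × 1/√M).
So x_O₂ in the escaping gas = (n_O₂/√M_O₂) / Σ(n_i/√M_i)
= (3.83/√32.00) / (3.83/√32.00 + 2.47/√352.02) = 0.6771/(0.6771 + 0.1316) = 0.8372.

0.8372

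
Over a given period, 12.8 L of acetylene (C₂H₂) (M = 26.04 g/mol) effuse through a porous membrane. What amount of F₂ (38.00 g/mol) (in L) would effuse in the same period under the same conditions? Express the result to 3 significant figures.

10.6 L

Using Graham's law: rate_F₂/rate_C₂H₂ = √(M_C₂H₂/M_F₂) = √(26.04/38.00) = √0.6853 = 0.8278.
So the volume for F₂ is 12.8 × 0.8278 = 10.6 L.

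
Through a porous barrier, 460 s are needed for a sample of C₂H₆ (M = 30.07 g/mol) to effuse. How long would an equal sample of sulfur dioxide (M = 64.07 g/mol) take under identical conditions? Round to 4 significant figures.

671.5 s

By Graham's law, t_SO₂/t_C₂H₆ = √(M_SO₂/M_C₂H₆) = √(64.07/30.07) = √2.131 = 1.460.
So the time for SO₂ is 460 × 1.460 = 671.5 s.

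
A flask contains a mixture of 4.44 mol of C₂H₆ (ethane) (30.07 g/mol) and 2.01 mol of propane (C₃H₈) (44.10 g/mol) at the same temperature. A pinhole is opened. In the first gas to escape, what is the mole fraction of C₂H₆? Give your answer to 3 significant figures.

0.728

Each component's effusion rate ∝ (its partial pressure)·(1/√M) ∝ n_i/√M_i.
So x_C₂H₆ in the escaping gas = (n_C₂H₆/√M_C₂H₆) / Σ(n_i/√M_i)
= (4.44/√30.07) / (4.44/√30.07 + 2.01/√44.10) = 0.8097/(0.8097 + 0.3027) = 0.728.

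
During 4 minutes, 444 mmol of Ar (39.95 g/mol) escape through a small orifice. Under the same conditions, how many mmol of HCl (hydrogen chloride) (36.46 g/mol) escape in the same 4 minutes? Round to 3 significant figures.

465 mmol

Using Graham's law: rate_HCl/rate_Ar = √(M_Ar/M_HCl) = √(39.95/36.46) = √1.096 = 1.047.
So the amount for HCl is 444 × 1.047 = 465 mmol.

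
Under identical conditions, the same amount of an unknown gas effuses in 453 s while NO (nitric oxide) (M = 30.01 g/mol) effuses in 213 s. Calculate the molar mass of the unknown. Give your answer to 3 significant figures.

136 g/mol

Using Graham's law: t_X/t_NO = √(M_X/M_NO).
453/213 = 2.127 = √(M_X/30.01)
M_X = 30.01 × 2.127² = 30.01 × 4.523 = 136 g/mol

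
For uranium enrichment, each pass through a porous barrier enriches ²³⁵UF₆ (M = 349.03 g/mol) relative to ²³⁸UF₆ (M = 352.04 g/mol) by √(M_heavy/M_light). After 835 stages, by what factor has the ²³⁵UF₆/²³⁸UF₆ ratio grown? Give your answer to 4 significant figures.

Overall factor = α^835 with α = √(352.04/349.03), i.e. (352.04/349.03)^(835/2).
= 1.00862^(835/2) = 36.05.

36.05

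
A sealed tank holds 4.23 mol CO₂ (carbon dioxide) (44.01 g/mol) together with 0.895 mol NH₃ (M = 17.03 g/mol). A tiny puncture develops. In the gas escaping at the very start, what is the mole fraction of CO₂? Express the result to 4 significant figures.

0.7462

Effusion rate of each component ∝ n_i/√M_i (partial pressure × 1/√M).
So x_CO₂ in the escaping gas = (n_CO₂/√M_CO₂) / Σ(n_i/√M_i)
= (4.23/√44.01) / (4.23/√44.01 + 0.895/√17.03) = 0.6376/(0.6376 + 0.2169) = 0.7462.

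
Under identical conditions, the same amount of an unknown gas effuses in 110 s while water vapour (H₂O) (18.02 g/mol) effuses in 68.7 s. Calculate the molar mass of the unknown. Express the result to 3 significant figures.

Since effusion rate ∝ 1/√M, t_X/t_H₂O = √(M_X/M_H₂O).
110/68.7 = 1.601 = √(M_X/18.02)
M_X = 18.02 × 1.601² = 18.02 × 2.564 = 46.2 g/mol

46.2 g/mol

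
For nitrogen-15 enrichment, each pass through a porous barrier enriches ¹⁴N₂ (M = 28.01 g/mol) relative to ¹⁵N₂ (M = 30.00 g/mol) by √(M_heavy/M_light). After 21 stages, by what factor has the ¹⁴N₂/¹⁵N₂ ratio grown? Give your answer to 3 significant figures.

2.06

Each stage multiplies the ratio by α = √(30.00/28.01), so after 21 stages the overall factor is α^21 = (30.00/28.01)^(21/2).
= 1.07105^(21/2) = 2.06.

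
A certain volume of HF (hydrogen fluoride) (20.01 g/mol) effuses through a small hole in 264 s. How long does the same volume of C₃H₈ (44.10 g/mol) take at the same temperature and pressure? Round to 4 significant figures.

391.9 s

Using Graham's law: t_C₃H₈/t_HF = √(M_C₃H₈/M_HF) = √(44.10/20.01) = √2.204 = 1.485.
So the time for C₃H₈ is 264 × 1.485 = 391.9 s.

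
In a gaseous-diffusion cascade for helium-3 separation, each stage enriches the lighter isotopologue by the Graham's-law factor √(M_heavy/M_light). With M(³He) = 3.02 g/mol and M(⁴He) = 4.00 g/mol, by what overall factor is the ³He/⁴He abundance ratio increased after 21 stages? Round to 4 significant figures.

19.12

Each stage multiplies the ratio by α = √(4.00/3.02), so after 21 stages the overall factor is α^21 = (4.00/3.02)^(21/2).
= 1.32450^(21/2) = 19.12.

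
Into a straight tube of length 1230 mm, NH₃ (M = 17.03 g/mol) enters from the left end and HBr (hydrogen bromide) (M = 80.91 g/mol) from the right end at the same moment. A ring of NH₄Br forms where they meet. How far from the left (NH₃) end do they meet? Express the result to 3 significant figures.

843 mm

Graham's law gives d_NH₃/d_HBr = rate_NH₃/rate_HBr = √(M_HBr/M_NH₃) = √(80.91/17.03) = 2.180.
With d_NH₃ + d_HBr = 1230 mm, d_HBr = 1230/(1 + 2.180) = 386.8 mm.
d_NH₃ = 1230 − 386.8 = 843 mm.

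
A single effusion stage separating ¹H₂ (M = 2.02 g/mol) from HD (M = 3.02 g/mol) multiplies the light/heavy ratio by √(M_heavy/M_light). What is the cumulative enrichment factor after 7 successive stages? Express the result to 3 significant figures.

4.09

Overall factor = α^7 with α = √(3.02/2.02), i.e. (3.02/2.02)^(7/2).
= 1.49505^(7/2) = 4.09.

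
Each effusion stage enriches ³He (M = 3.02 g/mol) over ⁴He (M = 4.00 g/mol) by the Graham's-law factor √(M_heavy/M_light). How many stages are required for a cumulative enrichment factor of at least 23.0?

With α = √(4.00/3.02) per stage, ln α = ½ ln(1.32450) = 0.1405.
Need α^N ≥ 23.0 ⇒ N ≥ ln(23.0) / ln α = 3.135 / 0.1405 = 22.31.
Minimum whole number of stages: N = 23.

23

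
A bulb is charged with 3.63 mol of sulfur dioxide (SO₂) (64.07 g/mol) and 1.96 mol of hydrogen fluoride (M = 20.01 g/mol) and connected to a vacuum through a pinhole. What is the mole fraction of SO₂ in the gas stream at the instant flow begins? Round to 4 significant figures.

Effusion rate of each component ∝ n_i/√M_i (partial pressure × 1/√M).
So x_SO₂ in the escaping gas = (n_SO₂/√M_SO₂) / Σ(n_i/√M_i)
= (3.63/√64.07) / (3.63/√64.07 + 1.96/√20.01) = 0.4535/(0.4535 + 0.4382) = 0.5086.

0.5086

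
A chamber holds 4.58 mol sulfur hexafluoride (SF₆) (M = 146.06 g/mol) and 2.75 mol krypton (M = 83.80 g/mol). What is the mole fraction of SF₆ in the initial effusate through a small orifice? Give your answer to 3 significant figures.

0.558

The effusion rate of species i is ∝ p_i/√M_i ∝ n_i/√M_i.
So x_SF₆ in the escaping gas = (n_SF₆/√M_SF₆) / Σ(n_i/√M_i)
= (4.58/√146.06) / (4.58/√146.06 + 2.75/√83.80) = 0.3790/(0.3790 + 0.3004) = 0.558.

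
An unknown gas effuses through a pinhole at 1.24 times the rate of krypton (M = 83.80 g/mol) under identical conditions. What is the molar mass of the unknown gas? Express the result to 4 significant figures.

Graham's law gives rate_X/rate_Kr = √(M_Kr/M_X).
1.24 = √(83.80/M_X)
M_X = 83.80 / 1.24² = 83.80 / 1.538 = 54.50 g/mol

54.50 g/mol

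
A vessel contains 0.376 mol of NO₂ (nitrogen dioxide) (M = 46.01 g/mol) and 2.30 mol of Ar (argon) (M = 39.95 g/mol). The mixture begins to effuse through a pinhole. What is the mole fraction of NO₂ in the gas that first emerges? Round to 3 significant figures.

0.132

Effusion rate of each component ∝ n_i/√M_i (partial pressure × 1/√M).
Mole fraction of NO₂ in the effusate = (n_NO₂/√M_NO₂) / (n_NO₂/√M_NO₂ + n_Ar/√M_Ar)
= (0.376/√46.01) / (0.376/√46.01 + 2.30/√39.95) = 0.05543/(0.05543 + 0.3639) = 0.132.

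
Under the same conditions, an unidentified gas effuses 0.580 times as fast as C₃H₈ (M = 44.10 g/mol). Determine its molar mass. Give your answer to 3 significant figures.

Since effusion rate ∝ 1/√M, rate_X/rate_C₃H₈ = √(M_C₃H₈/M_X).
0.580 = √(44.10/M_X)
M_X = 44.10 / 0.580² = 44.10 / 0.3364 = 131 g/mol

131 g/mol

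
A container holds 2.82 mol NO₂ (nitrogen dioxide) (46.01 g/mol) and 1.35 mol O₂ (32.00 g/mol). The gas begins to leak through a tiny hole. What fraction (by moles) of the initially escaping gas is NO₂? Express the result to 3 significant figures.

Rate_i ∝ x_i/√M_i (Graham's law weighted by mole fraction), so the effusate composition follows n_i/√M_i.
x_NO₂(eff) = (n_NO₂/√M_NO₂) / (n_NO₂/√M_NO₂ + n_O₂/√M_O₂)
= (2.82/√46.01) / (2.82/√46.01 + 1.35/√32.00) = 0.4157/(0.4157 + 0.2386) = 0.635.

0.635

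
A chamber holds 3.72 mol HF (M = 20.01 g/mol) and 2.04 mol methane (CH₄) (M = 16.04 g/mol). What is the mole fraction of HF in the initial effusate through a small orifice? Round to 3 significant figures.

Rate_i ∝ x_i/√M_i (Graham's law weighted by mole fraction), so the effusate composition follows n_i/√M_i.
x_HF(eff) = (n_HF/√M_HF) / (n_HF/√M_HF + n_CH₄/√M_CH₄)
= (3.72/√20.01) / (3.72/√20.01 + 2.04/√16.04) = 0.8316/(0.8316 + 0.5094) = 0.620.

0.620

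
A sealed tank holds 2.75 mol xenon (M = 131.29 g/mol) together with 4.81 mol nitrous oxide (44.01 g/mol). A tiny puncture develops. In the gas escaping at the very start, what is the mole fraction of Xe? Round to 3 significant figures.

Each component's effusion rate ∝ (its partial pressure)·(1/√M) ∝ n_i/√M_i.
So x_Xe in the escaping gas = (n_Xe/√M_Xe) / Σ(n_i/√M_i)
= (2.75/√131.29) / (2.75/√131.29 + 4.81/√44.01) = 0.2400/(0.2400 + 0.7251) = 0.249.

0.249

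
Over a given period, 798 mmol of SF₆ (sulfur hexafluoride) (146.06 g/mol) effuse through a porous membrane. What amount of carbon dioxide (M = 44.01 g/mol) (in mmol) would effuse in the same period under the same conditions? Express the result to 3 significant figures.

Using Graham's law: rate_CO₂/rate_SF₆ = √(M_SF₆/M_CO₂) = √(146.06/44.01) = √3.319 = 1.822.
So the amount for CO₂ is 798 × 1.822 = 1450 mmol.

1450 mmol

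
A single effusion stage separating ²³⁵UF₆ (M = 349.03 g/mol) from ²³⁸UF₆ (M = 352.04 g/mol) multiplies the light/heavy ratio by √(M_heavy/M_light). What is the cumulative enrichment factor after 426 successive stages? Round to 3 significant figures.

6.23

Each stage multiplies the ratio by α = √(352.04/349.03), so after 426 stages the overall factor is α^426 = (352.04/349.03)^(426/2).
= 1.00862^213 = 6.23.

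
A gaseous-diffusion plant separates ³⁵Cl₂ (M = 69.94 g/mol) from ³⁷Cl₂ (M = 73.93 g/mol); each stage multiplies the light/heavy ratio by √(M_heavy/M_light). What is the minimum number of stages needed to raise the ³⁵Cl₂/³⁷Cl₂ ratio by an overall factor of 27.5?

120

With α = √(73.93/69.94) per stage, ln α = ½ ln(1.05705) = 0.02774.
Need α^N ≥ 27.5 ⇒ N ≥ ln(27.5) / ln α = 3.314 / 0.02774 = 119.47.
Minimum whole number of stages: N = 120.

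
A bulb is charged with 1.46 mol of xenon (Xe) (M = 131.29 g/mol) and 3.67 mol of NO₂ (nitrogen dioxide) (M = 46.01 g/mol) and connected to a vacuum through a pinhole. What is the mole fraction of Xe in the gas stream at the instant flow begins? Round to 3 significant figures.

The effusion rate of species i is ∝ p_i/√M_i ∝ n_i/√M_i.
Mole fraction of Xe in the effusate = (n_Xe/√M_Xe) / (n_Xe/√M_Xe + n_NO₂/√M_NO₂)
= (1.46/√131.29) / (1.46/√131.29 + 3.67/√46.01) = 0.1274/(0.1274 + 0.5411) = 0.191.

0.191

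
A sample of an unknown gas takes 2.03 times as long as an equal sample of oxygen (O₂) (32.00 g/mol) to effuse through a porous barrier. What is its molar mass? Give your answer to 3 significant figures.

132 g/mol

Since effusion rate ∝ 1/√M, t_X/t_O₂ = √(M_X/M_O₂).
2.03 = √(M_X/32.00)
M_X = 32.00 × 2.03² = 32.00 × 4.121 = 132 g/mol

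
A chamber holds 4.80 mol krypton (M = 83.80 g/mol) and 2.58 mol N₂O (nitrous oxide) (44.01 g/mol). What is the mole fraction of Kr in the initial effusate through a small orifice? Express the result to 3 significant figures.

The effusion rate of species i is ∝ p_i/√M_i ∝ n_i/√M_i.
Mole fraction of Kr in the effusate = (n_Kr/√M_Kr) / (n_Kr/√M_Kr + n_N₂O/√M_N₂O)
= (4.80/√83.80) / (4.80/√83.80 + 2.58/√44.01) = 0.5243/(0.5243 + 0.3889) = 0.574.

0.574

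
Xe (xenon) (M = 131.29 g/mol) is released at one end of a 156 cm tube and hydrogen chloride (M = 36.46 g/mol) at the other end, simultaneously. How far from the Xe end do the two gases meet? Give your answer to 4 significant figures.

The fronts meet when d_Xe + d_HCl = L with d_Xe/d_HCl = √(M_HCl/M_Xe) (Graham's law). Here √(M_HCl/M_Xe) = √(36.46/131.29) = 0.5270.
With d_Xe + d_HCl = 156 cm, d_HCl = 156/(1 + 0.5270) = 102.2 cm.
d_Xe = 156 − 102.2 = 53.84 cm.

53.84 cm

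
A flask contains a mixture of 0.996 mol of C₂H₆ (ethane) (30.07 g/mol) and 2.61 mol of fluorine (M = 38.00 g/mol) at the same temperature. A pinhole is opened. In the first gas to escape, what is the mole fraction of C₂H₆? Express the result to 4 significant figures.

0.3002

The effusion rate of species i is ∝ p_i/√M_i ∝ n_i/√M_i.
x_C₂H₆(eff) = (n_C₂H₆/√M_C₂H₆) / (n_C₂H₆/√M_C₂H₆ + n_F₂/√M_F₂)
= (0.996/√30.07) / (0.996/√30.07 + 2.61/√38.00) = 0.1816/(0.1816 + 0.4234) = 0.3002.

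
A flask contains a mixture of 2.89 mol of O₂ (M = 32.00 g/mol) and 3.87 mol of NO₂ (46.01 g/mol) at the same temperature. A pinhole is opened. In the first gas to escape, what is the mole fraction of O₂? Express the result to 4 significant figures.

Each component's effusion rate ∝ (its partial pressure)·(1/√M) ∝ n_i/√M_i.
So x_O₂ in the escaping gas = (n_O₂/√M_O₂) / Σ(n_i/√M_i)
= (2.89/√32.00) / (2.89/√32.00 + 3.87/√46.01) = 0.5109/(0.5109 + 0.5705) = 0.4724.

0.4724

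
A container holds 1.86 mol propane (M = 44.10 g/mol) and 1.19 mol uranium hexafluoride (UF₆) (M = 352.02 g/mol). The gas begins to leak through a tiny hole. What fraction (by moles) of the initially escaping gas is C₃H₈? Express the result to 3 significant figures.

Each component's effusion rate ∝ (its partial pressure)·(1/√M) ∝ n_i/√M_i.
x_C₃H₈(eff) = (n_C₃H₈/√M_C₃H₈) / (n_C₃H₈/√M_C₃H₈ + n_UF₆/√M_UF₆)
= (1.86/√44.10) / (1.86/√44.10 + 1.19/√352.02) = 0.2801/(0.2801 + 0.06343) = 0.815.

0.815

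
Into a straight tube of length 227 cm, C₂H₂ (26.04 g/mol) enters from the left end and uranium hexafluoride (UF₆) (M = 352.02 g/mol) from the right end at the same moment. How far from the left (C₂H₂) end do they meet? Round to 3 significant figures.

178 cm

Distances travelled in equal time are proportional to diffusion rates, so d_C₂H₂/d_UF₆ = √(M_UF₆/M_C₂H₂) = √(352.02/26.04) = 3.677.
With d_C₂H₂ + d_UF₆ = 227 cm, d_UF₆ = 227/(1 + 3.677) = 48.54 cm.
d_C₂H₂ = 227 − 48.54 = 178 cm.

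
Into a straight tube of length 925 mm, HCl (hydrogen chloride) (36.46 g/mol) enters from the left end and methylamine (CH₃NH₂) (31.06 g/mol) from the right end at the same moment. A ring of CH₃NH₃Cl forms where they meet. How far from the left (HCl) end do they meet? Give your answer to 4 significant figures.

444.0 mm

Graham's law gives d_HCl/d_CH₃NH₂ = rate_HCl/rate_CH₃NH₂ = √(M_CH₃NH₂/M_HCl) = √(31.06/36.46) = 0.9230.
With d_HCl + d_CH₃NH₂ = 925 mm, d_CH₃NH₂ = 925/(1 + 0.9230) = 481.0 mm.
d_HCl = 925 − 481.0 = 444.0 mm.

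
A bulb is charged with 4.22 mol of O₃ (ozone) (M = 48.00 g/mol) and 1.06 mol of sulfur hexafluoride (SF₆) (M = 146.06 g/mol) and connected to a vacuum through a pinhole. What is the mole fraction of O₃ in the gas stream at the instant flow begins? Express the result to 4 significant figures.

0.8741

Rate_i ∝ x_i/√M_i (Graham's law weighted by mole fraction), so the effusate composition follows n_i/√M_i.
Mole fraction of O₃ in the effusate = (n_O₃/√M_O₃) / (n_O₃/√M_O₃ + n_SF₆/√M_SF₆)
= (4.22/√48.00) / (4.22/√48.00 + 1.06/√146.06) = 0.6091/(0.6091 + 0.08771) = 0.8741.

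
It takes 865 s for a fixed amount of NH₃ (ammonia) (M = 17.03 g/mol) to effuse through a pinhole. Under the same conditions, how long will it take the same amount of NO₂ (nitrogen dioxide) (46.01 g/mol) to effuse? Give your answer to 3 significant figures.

By Graham's law, t_NO₂/t_NH₃ = √(M_NO₂/M_NH₃) = √(46.01/17.03) = √2.702 = 1.644.
So the time for NO₂ is 865 × 1.644 = 1420 s.

1420 s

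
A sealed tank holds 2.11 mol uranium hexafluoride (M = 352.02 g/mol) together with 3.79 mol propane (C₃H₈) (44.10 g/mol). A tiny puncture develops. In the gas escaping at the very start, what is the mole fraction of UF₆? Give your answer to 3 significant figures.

Each component's effusion rate ∝ (its partial pressure)·(1/√M) ∝ n_i/√M_i.
So x_UF₆ in the escaping gas = (n_UF₆/√M_UF₆) / Σ(n_i/√M_i)
= (2.11/√352.02) / (2.11/√352.02 + 3.79/√44.10) = 0.1125/(0.1125 + 0.5707) = 0.165.

0.165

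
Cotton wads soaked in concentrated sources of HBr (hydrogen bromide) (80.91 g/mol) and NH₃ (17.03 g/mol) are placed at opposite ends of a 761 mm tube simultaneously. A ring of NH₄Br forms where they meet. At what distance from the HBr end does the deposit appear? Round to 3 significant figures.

The fronts meet when d_HBr + d_NH₃ = L with d_HBr/d_NH₃ = √(M_NH₃/M_HBr) (Graham's law). Here √(M_NH₃/M_HBr) = √(17.03/80.91) = 0.4588.
With d_HBr + d_NH₃ = 761 mm, d_NH₃ = 761/(1 + 0.4588) = 521.7 mm.
d_HBr = 761 − 521.7 = 239 mm.

239 mm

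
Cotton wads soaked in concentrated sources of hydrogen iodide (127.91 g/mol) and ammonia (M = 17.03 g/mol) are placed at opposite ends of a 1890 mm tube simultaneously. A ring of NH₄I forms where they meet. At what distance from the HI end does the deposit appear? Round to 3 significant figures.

The fronts meet when d_HI + d_NH₃ = L with d_HI/d_NH₃ = √(M_NH₃/M_HI) (Graham's law). Here √(M_NH₃/M_HI) = √(17.03/127.91) = 0.3649.
With d_HI + d_NH₃ = 1890 mm, d_NH₃ = 1890/(1 + 0.3649) = 1385 mm.
d_HI = 1890 − 1385 = 505 mm.

505 mm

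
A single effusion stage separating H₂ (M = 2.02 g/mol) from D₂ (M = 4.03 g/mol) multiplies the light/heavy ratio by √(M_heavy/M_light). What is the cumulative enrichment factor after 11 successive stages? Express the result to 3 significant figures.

Overall factor = α^11 with α = √(4.03/2.02), i.e. (4.03/2.02)^(11/2).
= 1.99505^(11/2) = 44.6.

44.6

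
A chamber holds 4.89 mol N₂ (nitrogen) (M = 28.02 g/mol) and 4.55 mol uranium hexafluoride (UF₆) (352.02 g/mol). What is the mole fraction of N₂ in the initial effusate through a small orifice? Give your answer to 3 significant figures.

0.792

Each component's effusion rate ∝ (its partial pressure)·(1/√M) ∝ n_i/√M_i.
x_N₂(eff) = (n_N₂/√M_N₂) / (n_N₂/√M_N₂ + n_UF₆/√M_UF₆)
= (4.89/√28.02) / (4.89/√28.02 + 4.55/√352.02) = 0.9238/(0.9238 + 0.2425) = 0.792.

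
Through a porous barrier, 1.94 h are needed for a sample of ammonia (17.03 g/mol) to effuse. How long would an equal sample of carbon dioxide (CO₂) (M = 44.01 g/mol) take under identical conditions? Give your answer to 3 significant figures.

3.12 h

From Graham's law, t_CO₂/t_NH₃ = √(M_CO₂/M_NH₃) = √(44.01/17.03) = √2.584 = 1.608.
So the time for CO₂ is 1.94 × 1.608 = 3.12 h.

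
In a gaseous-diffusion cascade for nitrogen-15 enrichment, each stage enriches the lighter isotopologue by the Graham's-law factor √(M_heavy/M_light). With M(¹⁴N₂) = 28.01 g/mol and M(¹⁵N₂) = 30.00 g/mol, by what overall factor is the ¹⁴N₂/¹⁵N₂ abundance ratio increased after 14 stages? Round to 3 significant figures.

Overall factor = α^14 with α = √(30.00/28.01), i.e. (30.00/28.01)^(14/2).
= 1.07105^7 = 1.62.

1.62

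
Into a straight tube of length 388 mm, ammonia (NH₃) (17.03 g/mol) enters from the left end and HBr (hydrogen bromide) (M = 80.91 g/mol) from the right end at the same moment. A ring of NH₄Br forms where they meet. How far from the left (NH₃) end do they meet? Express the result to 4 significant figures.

The fronts meet when d_NH₃ + d_HBr = L with d_NH₃/d_HBr = √(M_HBr/M_NH₃) (Graham's law). Here √(M_HBr/M_NH₃) = √(80.91/17.03) = 2.180.
With d_NH₃ + d_HBr = 388 mm, d_HBr = 388/(1 + 2.180) = 122.0 mm.
d_NH₃ = 388 − 122.0 = 266.0 mm.

266.0 mm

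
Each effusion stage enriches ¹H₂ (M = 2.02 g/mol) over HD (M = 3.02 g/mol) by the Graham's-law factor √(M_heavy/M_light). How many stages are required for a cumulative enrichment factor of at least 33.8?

18

Single-stage factor α = √(3.02/2.02), so ln α = ½ ln(1.49505) = 0.2011.
Need α^N ≥ 33.8 ⇒ N ≥ ln(33.8) / ln α = 3.520 / 0.2011 = 17.51.
So at least 18 stages are needed.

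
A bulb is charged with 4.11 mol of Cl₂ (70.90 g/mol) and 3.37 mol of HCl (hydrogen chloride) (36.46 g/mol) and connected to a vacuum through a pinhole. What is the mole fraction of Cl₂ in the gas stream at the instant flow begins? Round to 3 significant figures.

0.467

Effusion rate of each component ∝ n_i/√M_i (partial pressure × 1/√M).
Mole fraction of Cl₂ in the effusate = (n_Cl₂/√M_Cl₂) / (n_Cl₂/√M_Cl₂ + n_HCl/√M_HCl)
= (4.11/√70.90) / (4.11/√70.90 + 3.37/√36.46) = 0.4881/(0.4881 + 0.5581) = 0.467.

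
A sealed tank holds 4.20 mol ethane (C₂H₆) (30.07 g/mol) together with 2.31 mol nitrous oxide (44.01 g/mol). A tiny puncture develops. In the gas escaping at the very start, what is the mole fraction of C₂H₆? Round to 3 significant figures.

0.687

Each component's effusion rate ∝ (its partial pressure)·(1/√M) ∝ n_i/√M_i.
Mole fraction of C₂H₆ in the effusate = (n_C₂H₆/√M_C₂H₆) / (n_C₂H₆/√M_C₂H₆ + n_N₂O/√M_N₂O)
= (4.20/√30.07) / (4.20/√30.07 + 2.31/√44.01) = 0.7659/(0.7659 + 0.3482) = 0.687.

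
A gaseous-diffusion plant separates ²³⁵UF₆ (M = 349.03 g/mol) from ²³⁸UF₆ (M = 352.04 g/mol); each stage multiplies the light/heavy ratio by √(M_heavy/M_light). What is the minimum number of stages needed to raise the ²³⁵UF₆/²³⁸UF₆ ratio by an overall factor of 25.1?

751

With α = √(352.04/349.03) per stage, ln α = ½ ln(1.00862) = 0.004293.
Need α^N ≥ 25.1 ⇒ N ≥ ln(25.1) / ln α = 3.223 / 0.004293 = 750.65.
So at least 751 stages are needed.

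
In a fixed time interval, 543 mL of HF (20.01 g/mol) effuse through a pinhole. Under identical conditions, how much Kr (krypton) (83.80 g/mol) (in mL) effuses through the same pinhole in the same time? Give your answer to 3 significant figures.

Using Graham's law: rate_Kr/rate_HF = √(M_HF/M_Kr) = √(20.01/83.80) = √0.2388 = 0.4887.
So the volume for Kr is 543 × 0.4887 = 265 mL.

265 mL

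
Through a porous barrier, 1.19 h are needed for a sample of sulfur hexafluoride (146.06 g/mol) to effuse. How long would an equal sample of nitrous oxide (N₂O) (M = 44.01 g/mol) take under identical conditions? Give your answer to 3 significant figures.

0.653 h

Using Graham's law: t_N₂O/t_SF₆ = √(M_N₂O/M_SF₆) = √(44.01/146.06) = √0.3013 = 0.5489.
So the time for N₂O is 1.19 × 0.5489 = 0.653 h.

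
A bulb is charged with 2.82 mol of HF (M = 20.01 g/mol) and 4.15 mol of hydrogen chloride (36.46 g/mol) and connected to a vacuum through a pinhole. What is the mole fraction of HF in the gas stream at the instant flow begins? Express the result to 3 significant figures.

0.478

Each component's effusion rate ∝ (its partial pressure)·(1/√M) ∝ n_i/√M_i.
So x_HF in the escaping gas = (n_HF/√M_HF) / Σ(n_i/√M_i)
= (2.82/√20.01) / (2.82/√20.01 + 4.15/√36.46) = 0.6304/(0.6304 + 0.6873) = 0.478.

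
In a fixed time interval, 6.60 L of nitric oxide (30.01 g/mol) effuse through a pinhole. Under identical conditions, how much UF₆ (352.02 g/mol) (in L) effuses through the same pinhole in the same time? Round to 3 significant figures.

1.93 L

From Graham's law, rate_UF₆/rate_NO = √(M_NO/M_UF₆) = √(30.01/352.02) = √0.08525 = 0.2920.
So the volume for UF₆ is 6.60 × 0.2920 = 1.93 L.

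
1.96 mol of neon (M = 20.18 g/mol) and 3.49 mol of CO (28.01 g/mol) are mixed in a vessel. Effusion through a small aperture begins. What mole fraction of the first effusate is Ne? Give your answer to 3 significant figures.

Effusion rate of each component ∝ n_i/√M_i (partial pressure × 1/√M).
Mole fraction of Ne in the effusate = (n_Ne/√M_Ne) / (n_Ne/√M_Ne + n_CO/√M_CO)
= (1.96/√20.18) / (1.96/√20.18 + 3.49/√28.01) = 0.4363/(0.4363 + 0.6594) = 0.398.

0.398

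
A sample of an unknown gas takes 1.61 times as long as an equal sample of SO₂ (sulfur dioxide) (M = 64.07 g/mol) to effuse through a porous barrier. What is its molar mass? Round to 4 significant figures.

By Graham's law, t_X/t_SO₂ = √(M_X/M_SO₂).
1.61 = √(M_X/64.07)
M_X = 64.07 × 1.61² = 64.07 × 2.592 = 166.1 g/mol

166.1 g/mol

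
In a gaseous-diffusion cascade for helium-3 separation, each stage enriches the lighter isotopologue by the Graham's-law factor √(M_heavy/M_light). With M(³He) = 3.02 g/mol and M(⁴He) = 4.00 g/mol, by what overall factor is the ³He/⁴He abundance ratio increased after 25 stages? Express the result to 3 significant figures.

Overall factor = α^25 with α = √(4.00/3.02), i.e. (4.00/3.02)^(25/2).
= 1.32450^(25/2) = 33.5.

33.5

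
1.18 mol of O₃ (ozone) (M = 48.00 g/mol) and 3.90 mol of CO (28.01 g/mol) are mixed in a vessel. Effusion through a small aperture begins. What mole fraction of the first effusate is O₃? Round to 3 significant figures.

0.188

Each component's effusion rate ∝ (its partial pressure)·(1/√M) ∝ n_i/√M_i.
So x_O₃ in the escaping gas = (n_O₃/√M_O₃) / Σ(n_i/√M_i)
= (1.18/√48.00) / (1.18/√48.00 + 3.90/√28.01) = 0.1703/(0.1703 + 0.7369) = 0.188.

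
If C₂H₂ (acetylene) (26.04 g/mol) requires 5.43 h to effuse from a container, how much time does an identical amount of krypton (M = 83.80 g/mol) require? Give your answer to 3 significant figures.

9.74 h

Since effusion rate ∝ 1/√M, t_Kr/t_C₂H₂ = √(M_Kr/M_C₂H₂) = √(83.80/26.04) = √3.218 = 1.794.
So the time for Kr is 5.43 × 1.794 = 9.74 h.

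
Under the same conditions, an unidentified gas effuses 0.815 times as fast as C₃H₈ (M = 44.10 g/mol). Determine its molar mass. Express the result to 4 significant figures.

66.39 g/mol

Using Graham's law: rate_X/rate_C₃H₈ = √(M_C₃H₈/M_X).
0.815 = √(44.10/M_X)
M_X = 44.10 / 0.815² = 44.10 / 0.6642 = 66.39 g/mol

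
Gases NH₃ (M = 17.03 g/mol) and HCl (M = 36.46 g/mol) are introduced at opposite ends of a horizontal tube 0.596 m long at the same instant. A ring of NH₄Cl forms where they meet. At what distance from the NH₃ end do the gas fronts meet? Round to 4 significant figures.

0.3540 m

Distances travelled in equal time are proportional to diffusion rates, so d_NH₃/d_HCl = √(M_HCl/M_NH₃) = √(36.46/17.03) = 1.463.
With d_NH₃ + d_HCl = 0.596 m, d_HCl = 0.596/(1 + 1.463) = 0.2420 m.
d_NH₃ = 0.596 − 0.2420 = 0.3540 m.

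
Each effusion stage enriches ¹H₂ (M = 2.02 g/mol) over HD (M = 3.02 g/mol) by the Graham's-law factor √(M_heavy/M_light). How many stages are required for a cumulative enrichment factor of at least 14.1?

14

Per stage α = (3.02/2.02)^(1/2) = 1.49505^0.5, giving ln α = 0.2011.
Need α^N ≥ 14.1 ⇒ N ≥ ln(14.1) / ln α = 2.646 / 0.2011 = 13.16.
Minimum whole number of stages: N = 14.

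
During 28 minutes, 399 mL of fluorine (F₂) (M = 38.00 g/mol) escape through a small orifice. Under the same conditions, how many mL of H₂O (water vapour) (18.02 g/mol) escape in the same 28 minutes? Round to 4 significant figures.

579.4 mL

Graham's law gives rate_H₂O/rate_F₂ = √(M_F₂/M_H₂O) = √(38.00/18.02) = √2.109 = 1.452.
So the volume for H₂O is 399 × 1.452 = 579.4 mL.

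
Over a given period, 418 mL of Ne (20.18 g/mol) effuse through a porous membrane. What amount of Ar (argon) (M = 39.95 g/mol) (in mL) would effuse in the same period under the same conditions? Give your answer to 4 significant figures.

297.1 mL

Since effusion rate ∝ 1/√M, rate_Ar/rate_Ne = √(M_Ne/M_Ar) = √(20.18/39.95) = √0.5051 = 0.7107.
So the volume for Ar is 418 × 0.7107 = 297.1 mL.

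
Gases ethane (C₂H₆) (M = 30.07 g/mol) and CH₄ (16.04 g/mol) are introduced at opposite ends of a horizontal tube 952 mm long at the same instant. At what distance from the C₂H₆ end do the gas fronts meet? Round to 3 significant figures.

402 mm

In equal time, each gas travels a distance ∝ its rate ∝ 1/√M, so d_C₂H₆/d_CH₄ = √(M_CH₄/M_C₂H₆) = √(16.04/30.07) = 0.7304.
With d_C₂H₆ + d_CH₄ = 952 mm, d_CH₄ = 952/(1 + 0.7304) = 550.2 mm.
d_C₂H₆ = 952 − 550.2 = 402 mm.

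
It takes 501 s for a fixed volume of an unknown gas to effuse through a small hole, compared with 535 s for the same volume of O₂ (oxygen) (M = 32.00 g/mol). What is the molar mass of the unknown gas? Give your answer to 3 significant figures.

28.1 g/mol

From Graham's law, t_X/t_O₂ = √(M_X/M_O₂).
501/535 = 0.9364 = √(M_X/32.00)
M_X = 32.00 × 0.9364² = 32.00 × 0.8769 = 28.1 g/mol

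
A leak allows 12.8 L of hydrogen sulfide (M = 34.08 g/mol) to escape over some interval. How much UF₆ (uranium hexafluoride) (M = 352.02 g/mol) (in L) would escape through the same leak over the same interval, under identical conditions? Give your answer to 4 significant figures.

3.983 L

By Graham's law, rate_UF₆/rate_H₂S = √(M_H₂S/M_UF₆) = √(34.08/352.02) = √0.09681 = 0.3111.
So the volume for UF₆ is 12.8 × 0.3111 = 3.983 L.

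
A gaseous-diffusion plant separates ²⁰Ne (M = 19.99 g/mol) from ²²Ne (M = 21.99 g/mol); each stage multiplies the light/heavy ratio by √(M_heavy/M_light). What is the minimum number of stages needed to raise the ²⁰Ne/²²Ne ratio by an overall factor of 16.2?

59

With α = √(21.99/19.99) per stage, ln α = ½ ln(1.10005) = 0.04768.
Need α^N ≥ 16.2 ⇒ N ≥ ln(16.2) / ln α = 2.785 / 0.04768 = 58.41.
Minimum whole number of stages: N = 59.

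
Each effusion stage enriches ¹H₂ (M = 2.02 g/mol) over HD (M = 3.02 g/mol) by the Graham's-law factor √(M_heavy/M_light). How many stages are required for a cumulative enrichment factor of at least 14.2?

14

With α = √(3.02/2.02) per stage, ln α = ½ ln(1.49505) = 0.2011.
Need α^N ≥ 14.2 ⇒ N ≥ ln(14.2) / ln α = 2.653 / 0.2011 = 13.19.
So at least 14 stages are needed.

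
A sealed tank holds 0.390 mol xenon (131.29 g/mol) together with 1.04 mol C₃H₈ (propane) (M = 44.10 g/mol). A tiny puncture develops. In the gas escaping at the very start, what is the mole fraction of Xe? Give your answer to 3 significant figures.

Effusion rate of each component ∝ n_i/√M_i (partial pressure × 1/√M).
x_Xe(eff) = (n_Xe/√M_Xe) / (n_Xe/√M_Xe + n_C₃H₈/√M_C₃H₈)
= (0.390/√131.29) / (0.390/√131.29 + 1.04/√44.10) = 0.03404/(0.03404 + 0.1566) = 0.179.

0.179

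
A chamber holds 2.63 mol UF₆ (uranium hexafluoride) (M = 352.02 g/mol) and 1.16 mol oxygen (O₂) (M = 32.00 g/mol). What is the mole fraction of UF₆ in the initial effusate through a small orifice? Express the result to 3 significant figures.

Rate_i ∝ x_i/√M_i (Graham's law weighted by mole fraction), so the effusate composition follows n_i/√M_i.
So x_UF₆ in the escaping gas = (n_UF₆/√M_UF₆) / Σ(n_i/√M_i)
= (2.63/√352.02) / (2.63/√352.02 + 1.16/√32.00) = 0.1402/(0.1402 + 0.2051) = 0.406.

0.406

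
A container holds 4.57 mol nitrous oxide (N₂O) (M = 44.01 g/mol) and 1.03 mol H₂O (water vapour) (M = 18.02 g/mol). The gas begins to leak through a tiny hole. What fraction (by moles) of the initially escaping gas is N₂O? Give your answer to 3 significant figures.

Each component's effusion rate ∝ (its partial pressure)·(1/√M) ∝ n_i/√M_i.
x_N₂O(eff) = (n_N₂O/√M_N₂O) / (n_N₂O/√M_N₂O + n_H₂O/√M_H₂O)
= (4.57/√44.01) / (4.57/√44.01 + 1.03/√18.02) = 0.6889/(0.6889 + 0.2426) = 0.740.

0.740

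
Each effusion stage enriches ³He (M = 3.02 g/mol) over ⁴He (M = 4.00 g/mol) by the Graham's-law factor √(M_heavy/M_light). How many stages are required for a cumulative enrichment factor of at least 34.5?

26

Single-stage factor α = √(4.00/3.02), so ln α = ½ ln(1.32450) = 0.1405.
Need α^N ≥ 34.5 ⇒ N ≥ ln(34.5) / ln α = 3.541 / 0.1405 = 25.20.
Minimum whole number of stages: N = 26.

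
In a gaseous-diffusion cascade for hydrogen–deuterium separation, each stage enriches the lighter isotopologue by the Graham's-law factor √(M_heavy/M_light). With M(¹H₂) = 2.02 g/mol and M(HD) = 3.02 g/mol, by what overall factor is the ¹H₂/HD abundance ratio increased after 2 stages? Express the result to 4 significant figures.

Each stage multiplies the ratio by α = √(3.02/2.02), so after 2 stages the overall factor is α^2 = (3.02/2.02)^(2/2).
= 1.49505^1 = 1.495.

1.495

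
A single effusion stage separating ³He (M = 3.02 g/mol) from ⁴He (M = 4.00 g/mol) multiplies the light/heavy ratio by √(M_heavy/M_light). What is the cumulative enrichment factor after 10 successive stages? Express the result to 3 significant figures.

Each stage multiplies the ratio by α = √(4.00/3.02), so after 10 stages the overall factor is α^10 = (4.00/3.02)^(10/2).
= 1.32450^5 = 4.08.

4.08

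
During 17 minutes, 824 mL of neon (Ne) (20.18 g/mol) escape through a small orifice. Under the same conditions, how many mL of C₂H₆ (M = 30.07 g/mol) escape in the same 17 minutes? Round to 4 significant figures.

From Graham's law, rate_C₂H₆/rate_Ne = √(M_Ne/M_C₂H₆) = √(20.18/30.07) = √0.6711 = 0.8192.
So the volume for C₂H₆ is 824 × 0.8192 = 675.0 mL.

675.0 mL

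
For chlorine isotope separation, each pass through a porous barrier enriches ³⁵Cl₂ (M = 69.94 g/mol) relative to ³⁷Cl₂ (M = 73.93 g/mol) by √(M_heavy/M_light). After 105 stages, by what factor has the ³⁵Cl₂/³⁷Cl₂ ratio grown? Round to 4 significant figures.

18.41

After 105 stages the ratio has grown by (√(73.93/69.94))^105 = (73.93/69.94)^(105/2).
= 1.05705^(105/2) = 18.41.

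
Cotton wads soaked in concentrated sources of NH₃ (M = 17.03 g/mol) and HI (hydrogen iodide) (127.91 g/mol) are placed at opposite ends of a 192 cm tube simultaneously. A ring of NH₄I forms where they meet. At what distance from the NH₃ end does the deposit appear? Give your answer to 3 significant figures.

141 cm

Graham's law gives d_NH₃/d_HI = rate_NH₃/rate_HI = √(M_HI/M_NH₃) = √(127.91/17.03) = 2.741.
With d_NH₃ + d_HI = 192 cm, d_HI = 192/(1 + 2.741) = 51.33 cm.
d_NH₃ = 192 − 51.33 = 141 cm.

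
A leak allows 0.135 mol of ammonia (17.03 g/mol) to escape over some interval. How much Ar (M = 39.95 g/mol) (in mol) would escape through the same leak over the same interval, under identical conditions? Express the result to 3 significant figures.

0.0881 mol

By Graham's law, rate_Ar/rate_NH₃ = √(M_NH₃/M_Ar) = √(17.03/39.95) = √0.4263 = 0.6529.
So the amount for Ar is 0.135 × 0.6529 = 0.0881 mol.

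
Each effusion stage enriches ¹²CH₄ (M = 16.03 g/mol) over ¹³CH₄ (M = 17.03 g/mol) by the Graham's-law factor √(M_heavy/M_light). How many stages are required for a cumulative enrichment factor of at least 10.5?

Per stage α = (17.03/16.03)^(1/2) = 1.06238^0.5, giving ln α = 0.03026.
Need α^N ≥ 10.5 ⇒ N ≥ ln(10.5) / ln α = 2.351 / 0.03026 = 77.71.
Rounding up, N = 78 stages.

78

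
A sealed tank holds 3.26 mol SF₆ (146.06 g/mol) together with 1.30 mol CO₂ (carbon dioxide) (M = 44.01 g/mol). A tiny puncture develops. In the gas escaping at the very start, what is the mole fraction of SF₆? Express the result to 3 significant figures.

The effusion rate of species i is ∝ p_i/√M_i ∝ n_i/√M_i.
x_SF₆(eff) = (n_SF₆/√M_SF₆) / (n_SF₆/√M_SF₆ + n_CO₂/√M_CO₂)
= (3.26/√146.06) / (3.26/√146.06 + 1.30/√44.01) = 0.2697/(0.2697 + 0.1960) = 0.579.

0.579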